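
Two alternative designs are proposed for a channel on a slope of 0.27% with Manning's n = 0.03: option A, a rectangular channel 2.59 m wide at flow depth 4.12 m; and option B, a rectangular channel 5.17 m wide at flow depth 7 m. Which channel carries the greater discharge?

channel B

Channel A: Flow area A = b·y = 2.59 × 4.12 = 10.67 m². Wetted perimeter P = b + 2y = 2.59 + 2×4.12 = 10.83 m. Hydraulic radius R = A/P = 10.67/10.83 = 0.9853 m. Q_A = (1/0.03)·10.67·0.9853^(2/3)·√0.0027 = 18.3 m³/s.
Channel B: Flow area A = b·y = 5.17 × 7 = 36.19 m². Wetted perimeter P = b + 2y = 5.17 + 2×7 = 19.17 m. Hydraulic radius R = A/P = 36.19/19.17 = 1.888 m. Q_B = (1/0.03)·36.19·1.888^(2/3)·√0.0027 = 95.75 m³/s.
Q_A = 18.3 m³/s vs Q_B = 95.75 m³/s, so channel B carries more.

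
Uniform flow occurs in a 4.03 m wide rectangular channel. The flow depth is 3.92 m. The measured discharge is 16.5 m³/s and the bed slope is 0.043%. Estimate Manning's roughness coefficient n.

Flow area A = b·y = 4.03 × 3.92 = 15.8 m². Wetted perimeter P = b + 2y = 4.03 + 2×3.92 = 11.87 m.
Hydraulic radius R = A/P = 15.8/11.87 = 1.331 m.
Rearranging Manning's equation: n = (1/Q) A R^(2/3) S^(1/2) = (1/16.5) × 15.8 × 1.331^(2/3) × √0.00043 = 0.024.

n = 0.024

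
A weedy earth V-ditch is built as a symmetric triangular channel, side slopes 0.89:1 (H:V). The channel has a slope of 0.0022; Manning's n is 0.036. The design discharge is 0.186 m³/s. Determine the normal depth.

y_n = 0.663 m

Manning's equation rearranged: A R^(2/3) = nQ / (1·√S) = 0.036 × 0.186 / (√0.0022) = 0.1428.
At y = 0.487 m: A R^(2/3) = 0.0627 — low.
At y = 0.663 m: A R^(2/3) = 0.1427 — ≈ 0.1428.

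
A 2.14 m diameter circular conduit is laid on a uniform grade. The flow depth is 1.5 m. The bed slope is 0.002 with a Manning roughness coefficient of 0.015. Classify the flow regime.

For a circular section of diameter D = 2.14 m at depth y = 1.5 m, the central angle is θ = 2 arccos(1 − 2y/D) = 3.969 rad. Then A = (D²/8)(θ − sin θ) = 2.693 m² and P = Dθ/2 = 4.247 m.
Hydraulic radius R = A/P = 2.693/4.247 = 0.6342 m.
V = (1/n) R^(2/3) √S = (1/0.015) × 0.6342^(2/3) × √0.002 = 2.201 m/s. Hydraulic depth D_h = A/T = 2.693/1.96 = 1.374 m.
Froude number Fr = V/√(g·D_h) = 2.201/√(9.81×1.374) = 0.599, which is less than 1, so the flow is subcritical.

subcritical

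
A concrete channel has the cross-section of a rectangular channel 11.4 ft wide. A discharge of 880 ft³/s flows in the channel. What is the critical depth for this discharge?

y_c = 5.7 ft

For a rectangular channel, critical depth y_c = (q²/g)^(1/3) where q = Q/b = 880/11.4 = 77.19 ft²/s.
So y_c = (77.19²/32.2)^(1/3) = 5.7 ft.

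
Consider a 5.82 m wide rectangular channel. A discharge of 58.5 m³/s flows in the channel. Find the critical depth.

For a rectangular channel, critical depth y_c = (q²/g)^(1/3) where q = Q/b = 58.5/5.82 = 10.05 m²/s.
So y_c = (10.05²/9.81)^(1/3) = 2.18 m.

y_c = 2.18 m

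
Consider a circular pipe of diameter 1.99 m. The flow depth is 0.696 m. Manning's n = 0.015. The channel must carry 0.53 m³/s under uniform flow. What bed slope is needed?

For a circular section of diameter D = 1.99 m at depth y = 0.696 m, the central angle is θ = 2 arccos(1 − 2y/D) = 2.531 rad. Then A = (D²/8)(θ − sin θ) = 0.9692 m² and P = Dθ/2 = 2.518 m.
Hydraulic radius R = A/P = 0.9692/2.518 = 0.3848 m.
From Manning's equation, S = [nQ / (1 A R^(2/3))]² = [0.015 × 0.53 / (1 × 0.9692 × 0.3848^(2/3))]² = 0.00024.

S = 0.00024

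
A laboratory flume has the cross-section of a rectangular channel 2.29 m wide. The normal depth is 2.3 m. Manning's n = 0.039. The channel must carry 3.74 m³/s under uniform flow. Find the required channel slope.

S = 0.0011

Flow area A = b·y = 2.29 × 2.3 = 5.267 m². Wetted perimeter P = b + 2y = 2.29 + 2×2.3 = 6.89 m.
Hydraulic radius R = A/P = 5.267/6.89 = 0.7644 m.
From Manning's equation, S = [nQ / (1 A R^(2/3))]² = [0.039 × 3.74 / (1 × 5.267 × 0.7644^(2/3))]² = 0.0011.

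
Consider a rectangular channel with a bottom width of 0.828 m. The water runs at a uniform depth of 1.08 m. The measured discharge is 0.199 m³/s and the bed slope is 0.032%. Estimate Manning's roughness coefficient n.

Flow area A = b·y = 0.828 × 1.08 = 0.8942 m². Wetted perimeter P = b + 2y = 0.828 + 2×1.08 = 2.988 m.
Hydraulic radius R = A/P = 0.8942/2.988 = 0.2993 m.
Rearranging Manning's equation: n = (1/Q) A R^(2/3) S^(1/2) = (1/0.199) × 0.8942 × 0.2993^(2/3) × √0.00032 = 0.036.

n = 0.036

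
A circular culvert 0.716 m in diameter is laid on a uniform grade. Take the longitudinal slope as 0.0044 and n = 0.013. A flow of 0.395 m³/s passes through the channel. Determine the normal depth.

Manning's equation rearranged: A R^(2/3) = nQ / (1·√S) = 0.013 × 0.395 / (√0.0044) = 0.07741.
Trying y = 0.499 m: A R^(2/3) = 0.1065 — too large.
Trying y = 0.287 m: A R^(2/3) = 0.04326 — too small.
Trying y = 0.402 m: A R^(2/3) = 0.07743 — close enough.

y_n = 0.402 m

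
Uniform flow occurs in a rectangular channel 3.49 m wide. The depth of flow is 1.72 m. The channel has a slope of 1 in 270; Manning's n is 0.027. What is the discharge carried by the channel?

Flow area A = b·y = 3.49 × 1.72 = 6.003 m². Wetted perimeter P = b + 2y = 3.49 + 2×1.72 = 6.93 m.
Hydraulic radius R = A/P = 6.003/6.93 = 0.8662 m.
Manning's equation: Q = (1/n) A R^(2/3) S^(1/2) = (1/0.027) × 6.003 × 0.8662^(2/3) × 0.003704^(1/2) = 12.3 m³/s.

Q = 12.3 m³/s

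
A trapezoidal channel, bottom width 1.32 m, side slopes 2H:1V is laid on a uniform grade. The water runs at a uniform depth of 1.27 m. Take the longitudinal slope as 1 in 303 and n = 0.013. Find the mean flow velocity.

With bottom width b = 1.32 m and side slope z = 2: A = (b + zy)y = (1.32 + 2×1.27)×1.27 = 4.902 m²; P = b + 2y√(1+z²) = 1.32 + 2×1.27×2.236 = 7 m.
Hydraulic radius R = A/P = 4.902/7 = 0.7004 m.
From Manning's equation, V = (1/n) R^(2/3) S^(1/2) = (1/0.013) × 0.7004^(2/3) × 0.0033^(1/2) = 3.49 m/s.

V = 3.49 m/s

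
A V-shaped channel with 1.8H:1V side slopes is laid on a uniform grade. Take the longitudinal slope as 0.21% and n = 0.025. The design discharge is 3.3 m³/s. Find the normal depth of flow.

y_n = 1.23 m

Manning's equation rearranged: A R^(2/3) = nQ / (1·√S) = 0.025 × 3.3 / (√0.0021) = 1.8.
Try y = 1.48 m: A R^(2/3) = 2.949 — over.
Try y = 1 m: A R^(2/3) = 1.037 — short.
Try y = 1.23 m: A R^(2/3) = 1.8 — close enough.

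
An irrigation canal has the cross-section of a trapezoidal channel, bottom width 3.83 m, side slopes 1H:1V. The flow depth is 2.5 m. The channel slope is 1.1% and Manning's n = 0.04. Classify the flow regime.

subcritical

With bottom width b = 3.83 m and side slope z = 1: A = (b + zy)y = (3.83 + 1×2.5)×2.5 = 15.82 m²; P = b + 2y√(1+z²) = 3.83 + 2×2.5×1.414 = 10.9 m.
Hydraulic radius R = A/P = 15.82/10.9 = 1.452 m.
V = (1/n) R^(2/3) √S = (1/0.04) × 1.452^(2/3) × √0.011 = 3.362 m/s. Hydraulic depth D_h = A/T = 15.82/8.83 = 1.792 m.
Froude number Fr = V/√(g·D_h) = 3.362/√(9.81×1.792) = 0.802, which is less than 1, so the flow is subcritical.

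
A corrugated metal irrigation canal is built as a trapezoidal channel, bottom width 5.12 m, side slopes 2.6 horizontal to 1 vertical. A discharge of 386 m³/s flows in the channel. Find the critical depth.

y_c = 4.5 m

At critical depth, Q² T / (g A³) = 1, i.e. A³/T = Q²/g = 386²/9.81 = 15190.
At y = 3.56 m: A³/T = 5672 — short.
At y = 5.44 m: A³/T = 34450 — over.
At y = 4.5 m: A³/T = 15200 — close enough.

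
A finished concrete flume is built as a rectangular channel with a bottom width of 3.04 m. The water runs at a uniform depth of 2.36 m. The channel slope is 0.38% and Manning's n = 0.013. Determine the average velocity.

V = 4.5 m/s

Flow area A = b·y = 3.04 × 2.36 = 7.174 m². Wetted perimeter P = b + 2y = 3.04 + 2×2.36 = 7.76 m.
Hydraulic radius R = A/P = 7.174/7.76 = 0.9245 m.
From Manning's equation, V = (1/n) R^(2/3) S^(1/2) = (1/0.013) × 0.9245^(2/3) × 0.0038^(1/2) = 4.5 m/s.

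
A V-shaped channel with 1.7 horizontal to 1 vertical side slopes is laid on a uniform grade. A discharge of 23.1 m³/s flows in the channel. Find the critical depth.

At critical depth, Q² T / (g A³) = 1, i.e. A³/T = Q²/g = 23.1²/9.81 = 54.39.
Try y = 2.63 m: A³/T = 181.8 — too large.
Try y = 1.58 m: A³/T = 14.23 — too small.
Try y = 2.07 m: A³/T = 54.92 — close enough.

y_c = 2.07 m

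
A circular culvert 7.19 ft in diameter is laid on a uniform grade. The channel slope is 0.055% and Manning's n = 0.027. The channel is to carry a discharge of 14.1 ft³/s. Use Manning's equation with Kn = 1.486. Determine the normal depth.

Manning's equation rearranged: A R^(2/3) = nQ / (1.486·√S) = 0.027 × 14.1 / (1.486 × √0.00055) = 10.92.
Trying y = 1.56 ft: A R^(2/3) = 6.195 — short.
Trying y = 2.53 ft: A R^(2/3) = 15.94 — over.
Trying y = 2.08 ft: A R^(2/3) = 10.95 — matches.

y_n = 2.08 ft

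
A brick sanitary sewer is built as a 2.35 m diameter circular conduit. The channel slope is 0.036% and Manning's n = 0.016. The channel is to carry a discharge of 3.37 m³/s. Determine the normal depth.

y_n = 1.8 m

Manning's equation rearranged: A R^(2/3) = nQ / (1·√S) = 0.016 × 3.37 / (√0.00036) = 2.842.
Try y = 1.95 m: A R^(2/3) = 3.075 — too large.
Try y = 1.57 m: A R^(2/3) = 2.392 — too small.
Try y = 1.8 m: A R^(2/3) = 2.842 — matches.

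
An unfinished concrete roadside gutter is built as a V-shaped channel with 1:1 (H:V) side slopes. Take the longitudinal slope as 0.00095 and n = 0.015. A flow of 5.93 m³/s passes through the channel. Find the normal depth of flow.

y_n = 1.93 m

Manning's equation rearranged: A R^(2/3) = nQ / (1·√S) = 0.015 × 5.93 / (√0.00095) = 2.886.
Try y = 1.36 m: A R^(2/3) = 1.135 — too small.
Try y = 2.15 m: A R^(2/3) = 3.85 — too large.
Try y = 1.93 m: A R^(2/3) = 2.887 — ≈ 2.886.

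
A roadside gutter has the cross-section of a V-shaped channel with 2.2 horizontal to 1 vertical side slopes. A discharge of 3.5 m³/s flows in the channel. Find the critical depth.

y_c = 0.876 m

At critical depth, Q² T / (g A³) = 1, i.e. A³/T = Q²/g = 3.5²/9.81 = 1.249.
Try y = 0.703 m: A³/T = 0.4155 — low.
Try y = 0.876 m: A³/T = 1.248 — close enough.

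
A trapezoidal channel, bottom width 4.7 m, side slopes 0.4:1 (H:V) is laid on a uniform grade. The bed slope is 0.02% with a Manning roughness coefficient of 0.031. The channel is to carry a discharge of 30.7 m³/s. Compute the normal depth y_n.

y_n = 5.56 m

Manning's equation rearranged: A R^(2/3) = nQ / (1·√S) = 0.031 × 30.7 / (√0.0002) = 67.3.
At y = 4.11 m: A R^(2/3) = 40.33 — too small.
At y = 6.41 m: A R^(2/3) = 86.13 — too large.
At y = 5.56 m: A R^(2/3) = 67.24 — matches.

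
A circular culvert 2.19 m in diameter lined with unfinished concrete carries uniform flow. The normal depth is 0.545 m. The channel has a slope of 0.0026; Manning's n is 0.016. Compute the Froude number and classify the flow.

subcritical

For a circular section of diameter D = 2.19 m at depth y = 0.545 m, the central angle is θ = 2 arccos(1 − 2y/D) = 2.089 rad. Then A = (D²/8)(θ − sin θ) = 0.7317 m² and P = Dθ/2 = 2.288 m.
Hydraulic radius R = A/P = 0.7317/2.288 = 0.3199 m.
V = (1/n) R^(2/3) √S = (1/0.016) × 0.3199^(2/3) × √0.0026 = 1.49 m/s. Hydraulic depth D_h = A/T = 0.7317/1.894 = 0.3864 m.
Froude number Fr = V/√(g·D_h) = 1.49/√(9.81×0.3864) = 0.766, which is less than 1, so the flow is subcritical.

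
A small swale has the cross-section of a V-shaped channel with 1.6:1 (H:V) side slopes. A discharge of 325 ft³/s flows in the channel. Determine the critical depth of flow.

y_c = 4.81 ft

At critical depth, Q² T / (g A³) = 1, i.e. A³/T = Q²/g = 325²/32.2 = 3280.
At y = 4.23 ft: A³/T = 1733 — low.
At y = 4.81 ft: A³/T = 3296 — ≈ 3280.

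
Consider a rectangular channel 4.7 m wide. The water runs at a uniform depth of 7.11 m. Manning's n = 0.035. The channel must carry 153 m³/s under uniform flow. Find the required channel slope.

Flow area A = b·y = 4.7 × 7.11 = 33.42 m². Wetted perimeter P = b + 2y = 4.7 + 2×7.11 = 18.92 m.
Hydraulic radius R = A/P = 33.42/18.92 = 1.766 m.
From Manning's equation, S = [nQ / (1 A R^(2/3))]² = [0.035 × 153 / (1 × 33.42 × 1.766^(2/3))]² = 0.012.

S = 0.012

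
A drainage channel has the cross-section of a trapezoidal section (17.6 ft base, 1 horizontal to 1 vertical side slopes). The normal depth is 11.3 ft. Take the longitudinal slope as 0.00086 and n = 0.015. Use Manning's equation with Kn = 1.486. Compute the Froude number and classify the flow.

With bottom width b = 17.6 ft and side slope z = 1: A = (b + zy)y = (17.6 + 1×11.3)×11.3 = 326.6 ft²; P = b + 2y√(1+z²) = 17.6 + 2×11.3×1.414 = 49.56 ft.
Hydraulic radius R = A/P = 326.6/49.56 = 6.589 ft.
V = (1.486/n) R^(2/3) √S = (1.486/0.015) × 6.589^(2/3) × √0.00086 = 10.21 ft/s. Hydraulic depth D_h = A/T = 326.6/40.2 = 8.124 ft.
Froude number Fr = V/√(g·D_h) = 10.21/√(32.2×8.124) = 0.631, which is less than 1, so the flow is subcritical.

subcritical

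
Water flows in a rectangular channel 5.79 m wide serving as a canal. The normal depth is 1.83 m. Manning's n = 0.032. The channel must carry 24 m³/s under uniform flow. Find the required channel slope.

S = 0.00451

Flow area A = b·y = 5.79 × 1.83 = 10.6 m². Wetted perimeter P = b + 2y = 5.79 + 2×1.83 = 9.45 m.
Hydraulic radius R = A/P = 10.6/9.45 = 1.121 m.
From Manning's equation, S = [nQ / (1 A R^(2/3))]² = [0.032 × 24 / (1 × 10.6 × 1.121^(2/3))]² = 0.00451.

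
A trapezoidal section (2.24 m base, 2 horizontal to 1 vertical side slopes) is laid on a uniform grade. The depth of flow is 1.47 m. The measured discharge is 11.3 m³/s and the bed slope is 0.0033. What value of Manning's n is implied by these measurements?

n = 0.0351

With bottom width b = 2.24 m and side slope z = 2: A = (b + zy)y = (2.24 + 2×1.47)×1.47 = 7.615 m²; P = b + 2y√(1+z²) = 2.24 + 2×1.47×2.236 = 8.814 m.
Hydraulic radius R = A/P = 7.615/8.814 = 0.8639 m.
Rearranging Manning's equation: n = (1/Q) A R^(2/3) S^(1/2) = (1/11.3) × 7.615 × 0.8639^(2/3) × √0.0033 = 0.0351.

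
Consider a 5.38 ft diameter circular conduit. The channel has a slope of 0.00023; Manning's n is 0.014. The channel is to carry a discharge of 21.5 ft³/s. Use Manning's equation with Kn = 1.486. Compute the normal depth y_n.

y_n = 2.63 ft

Manning's equation rearranged: A R^(2/3) = nQ / (1.486·√S) = 0.014 × 21.5 / (1.486 × √0.00023) = 13.36.
Trying y = 1.93 ft: A R^(2/3) = 7.629 — low.
Trying y = 3.02 ft: A R^(2/3) = 16.77 — high.
Trying y = 2.63 ft: A R^(2/3) = 13.33 — close enough.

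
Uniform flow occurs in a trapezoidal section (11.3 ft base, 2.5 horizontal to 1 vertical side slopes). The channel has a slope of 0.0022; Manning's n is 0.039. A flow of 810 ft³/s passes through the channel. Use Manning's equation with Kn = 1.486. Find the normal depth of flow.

y_n = 6.58 ft

Manning's equation rearranged: A R^(2/3) = nQ / (1.486·√S) = 0.039 × 810 / (1.486 × √0.0022) = 453.2.
At y = 7.41 ft: A R^(2/3) = 585.9 — over.
At y = 6.58 ft: A R^(2/3) = 453 — close enough.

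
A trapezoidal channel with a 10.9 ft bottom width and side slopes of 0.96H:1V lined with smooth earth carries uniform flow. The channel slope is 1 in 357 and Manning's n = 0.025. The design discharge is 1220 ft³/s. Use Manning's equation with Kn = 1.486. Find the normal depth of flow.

y_n = 7.82 ft

Manning's equation rearranged: A R^(2/3) = nQ / (1.486·√S) = 0.025 × 1220 / (1.486 × √0.002801) = 387.8.
Try y = 5.56 ft: A R^(2/3) = 205.4 — too small.
Try y = 7.82 ft: A R^(2/3) = 387.6 — ≈ 387.8.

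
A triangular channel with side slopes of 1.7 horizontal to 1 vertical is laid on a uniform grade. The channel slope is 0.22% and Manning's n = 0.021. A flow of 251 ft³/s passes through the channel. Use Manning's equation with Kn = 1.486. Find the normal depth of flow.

y_n = 5.12 ft

Manning's equation rearranged: A R^(2/3) = nQ / (1.486·√S) = 0.021 × 251 / (1.486 × √0.0022) = 75.62.
Try y = 3.62 ft: A R^(2/3) = 29.97 — low.
Try y = 5.65 ft: A R^(2/3) = 98.22 — high.
Try y = 5.12 ft: A R^(2/3) = 75.53 — matches.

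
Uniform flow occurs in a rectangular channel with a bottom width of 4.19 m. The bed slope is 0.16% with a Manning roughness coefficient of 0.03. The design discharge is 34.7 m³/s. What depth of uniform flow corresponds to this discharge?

Manning's equation rearranged: A R^(2/3) = nQ / (1·√S) = 0.03 × 34.7 / (√0.0016) = 26.03.
Try y = 3.93 m: A R^(2/3) = 20.28 — too small.
Try y = 6 m: A R^(2/3) = 33.71 — too large.
Try y = 4.82 m: A R^(2/3) = 25.99 — ≈ 26.03.

y_n = 4.82 m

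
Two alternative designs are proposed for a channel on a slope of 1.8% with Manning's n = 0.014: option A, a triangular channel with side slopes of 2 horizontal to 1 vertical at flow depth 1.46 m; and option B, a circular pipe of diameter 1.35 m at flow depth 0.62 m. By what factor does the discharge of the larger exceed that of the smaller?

10.7

Channel A: For a triangular section with side slope z = 2: A = zy² = 2×1.46² = 4.263 m²; P = 2y√(1+z²) = 2×1.46×2.236 = 6.529 m. Hydraulic radius R = A/P = 4.263/6.529 = 0.6529 m. Q_A = (1/0.014)·4.263·0.6529^(2/3)·√0.018 = 30.75 m³/s.
Channel B: For a circular section of diameter D = 1.35 m at depth y = 0.62 m, the central angle is θ = 2 arccos(1 − 2y/D) = 2.978 rad. Then A = (D²/8)(θ − sin θ) = 0.6415 m² and P = Dθ/2 = 2.01 m. Hydraulic radius R = A/P = 0.6415/2.01 = 0.3191 m. Q_B = (1/0.014)·0.6415·0.3191^(2/3)·√0.018 = 2.871 m³/s.
The larger discharge is 30.75 m³/s and the smaller is 2.871 m³/s; the ratio is 10.7.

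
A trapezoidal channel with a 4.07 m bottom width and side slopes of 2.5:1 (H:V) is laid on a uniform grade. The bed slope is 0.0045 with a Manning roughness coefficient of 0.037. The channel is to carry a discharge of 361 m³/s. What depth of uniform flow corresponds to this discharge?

Manning's equation rearranged: A R^(2/3) = nQ / (1·√S) = 0.037 × 361 / (√0.0045) = 199.1.
At y = 6.61 m: A R^(2/3) = 309.7 — over.
At y = 4.66 m: A R^(2/3) = 135.4 — short.
At y = 5.49 m: A R^(2/3) = 198.9 — matches.

y_n = 5.49 m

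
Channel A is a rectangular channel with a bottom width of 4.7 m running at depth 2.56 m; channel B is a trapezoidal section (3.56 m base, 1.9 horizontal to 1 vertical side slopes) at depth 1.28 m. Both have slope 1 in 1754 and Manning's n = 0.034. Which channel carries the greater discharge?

channel A

Channel A: Flow area A = b·y = 4.7 × 2.56 = 12.03 m². Wetted perimeter P = b + 2y = 4.7 + 2×2.56 = 9.82 m. Hydraulic radius R = A/P = 12.03/9.82 = 1.225 m. Q_A = (1/0.034)·12.03·1.225^(2/3)·√0.0005701 = 9.675 m³/s.
Channel B: With bottom width b = 3.56 m and side slope z = 1.9: A = (b + zy)y = (3.56 + 1.9×1.28)×1.28 = 7.67 m²; P = b + 2y√(1+z²) = 3.56 + 2×1.28×2.147 = 9.057 m. Hydraulic radius R = A/P = 7.67/9.057 = 0.8469 m. Q_B = (1/0.034)·7.67·0.8469^(2/3)·√0.0005701 = 4.821 m³/s.
Q_A = 9.675 m³/s vs Q_B = 4.821 m³/s, so channel A carries more.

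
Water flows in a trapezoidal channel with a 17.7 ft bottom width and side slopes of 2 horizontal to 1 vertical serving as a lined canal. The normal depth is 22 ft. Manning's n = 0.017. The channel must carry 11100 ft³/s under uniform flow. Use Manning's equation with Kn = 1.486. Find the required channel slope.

With bottom width b = 17.7 ft and side slope z = 2: A = (b + zy)y = (17.7 + 2×22)×22 = 1357 ft²; P = b + 2y√(1+z²) = 17.7 + 2×22×2.236 = 116.1 ft.
Hydraulic radius R = A/P = 1357/116.1 = 11.69 ft.
From Manning's equation, S = [nQ / (1.486 A R^(2/3))]² = [0.017 × 11100 / (1.486 × 1357 × 11.69^(2/3))]² = 0.00033.

S = 0.00033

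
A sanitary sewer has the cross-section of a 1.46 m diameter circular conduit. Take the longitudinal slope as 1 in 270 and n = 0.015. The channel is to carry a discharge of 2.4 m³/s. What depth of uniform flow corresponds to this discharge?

Manning's equation rearranged: A R^(2/3) = nQ / (1·√S) = 0.015 × 2.4 / (√0.003704) = 0.5915.
Try y = 1.03 m: A R^(2/3) = 0.7232 — too large.
Try y = 0.676 m: A R^(2/3) = 0.3745 — too small.
Try y = 0.893 m: A R^(2/3) = 0.5915 — close enough.

y_n = 0.893 m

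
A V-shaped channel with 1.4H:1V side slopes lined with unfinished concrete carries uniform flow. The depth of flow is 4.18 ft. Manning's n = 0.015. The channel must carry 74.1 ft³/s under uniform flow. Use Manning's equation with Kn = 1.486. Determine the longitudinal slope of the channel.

S = 0.000461

For a triangular section with side slope z = 1.4: A = zy² = 1.4×4.18² = 24.46 ft²; P = 2y√(1+z²) = 2×4.18×1.72 = 14.38 ft.
Hydraulic radius R = A/P = 24.46/14.38 = 1.701 ft.
From Manning's equation, S = [nQ / (1.486 A R^(2/3))]² = [0.015 × 74.1 / (1.486 × 24.46 × 1.701^(2/3))]² = 0.000461.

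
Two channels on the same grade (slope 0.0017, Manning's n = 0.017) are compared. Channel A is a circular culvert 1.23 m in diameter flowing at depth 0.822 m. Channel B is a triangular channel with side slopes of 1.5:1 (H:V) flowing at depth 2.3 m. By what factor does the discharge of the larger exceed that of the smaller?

18.1

Channel A: For a circular section of diameter D = 1.23 m at depth y = 0.822 m, the central angle is θ = 2 arccos(1 − 2y/D) = 3.828 rad. Then A = (D²/8)(θ − sin θ) = 0.8438 m² and P = Dθ/2 = 2.354 m. Hydraulic radius R = A/P = 0.8438/2.354 = 0.3584 m. Q_A = (1/0.017)·0.8438·0.3584^(2/3)·√0.0017 = 1.033 m³/s.
Channel B: For a triangular section with side slope z = 1.5: A = zy² = 1.5×2.3² = 7.935 m²; P = 2y√(1+z²) = 2×2.3×1.803 = 8.293 m. Hydraulic radius R = A/P = 7.935/8.293 = 0.9569 m. Q_B = (1/0.017)·7.935·0.9569^(2/3)·√0.0017 = 18.69 m³/s.
The larger discharge is 18.69 m³/s and the smaller is 1.033 m³/s; the ratio is 18.1.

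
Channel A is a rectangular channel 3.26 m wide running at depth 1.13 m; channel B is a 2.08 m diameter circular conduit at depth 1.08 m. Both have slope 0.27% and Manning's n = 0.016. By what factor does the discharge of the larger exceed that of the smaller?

Channel A: Flow area A = b·y = 3.26 × 1.13 = 3.684 m². Wetted perimeter P = b + 2y = 3.26 + 2×1.13 = 5.52 m. Hydraulic radius R = A/P = 3.684/5.52 = 0.6674 m. Q_A = (1/0.016)·3.684·0.6674^(2/3)·√0.0027 = 9.136 m³/s.
Channel B: For a circular section of diameter D = 2.08 m at depth y = 1.08 m, the central angle is θ = 2 arccos(1 − 2y/D) = 3.219 rad. Then A = (D²/8)(θ − sin θ) = 1.782 m² and P = Dθ/2 = 3.347 m. Hydraulic radius R = A/P = 1.782/3.347 = 0.5324 m. Q_B = (1/0.016)·1.782·0.5324^(2/3)·√0.0027 = 3.802 m³/s.
The larger discharge is 9.136 m³/s and the smaller is 3.802 m³/s; the ratio is 2.4.

2.4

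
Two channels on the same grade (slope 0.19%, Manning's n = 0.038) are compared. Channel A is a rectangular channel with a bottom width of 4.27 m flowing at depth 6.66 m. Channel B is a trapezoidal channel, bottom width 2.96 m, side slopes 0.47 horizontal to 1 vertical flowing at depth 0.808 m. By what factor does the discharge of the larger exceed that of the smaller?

Channel A: Flow area A = b·y = 4.27 × 6.66 = 28.44 m². Wetted perimeter P = b + 2y = 4.27 + 2×6.66 = 17.59 m. Hydraulic radius R = A/P = 28.44/17.59 = 1.617 m. Q_A = (1/0.038)·28.44·1.617^(2/3)·√0.0019 = 44.94 m³/s.
Channel B: With bottom width b = 2.96 m and side slope z = 0.47: A = (b + zy)y = (2.96 + 0.47×0.808)×0.808 = 2.699 m²; P = b + 2y√(1+z²) = 2.96 + 2×0.808×1.105 = 4.746 m. Hydraulic radius R = A/P = 2.699/4.746 = 0.5686 m. Q_B = (1/0.038)·2.699·0.5686^(2/3)·√0.0019 = 2.125 m³/s.
The larger discharge is 44.94 m³/s and the smaller is 2.125 m³/s; the ratio is 21.1.

21.1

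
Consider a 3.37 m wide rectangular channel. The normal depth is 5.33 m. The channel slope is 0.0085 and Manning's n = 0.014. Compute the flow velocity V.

Flow area A = b·y = 3.37 × 5.33 = 17.96 m². Wetted perimeter P = b + 2y = 3.37 + 2×5.33 = 14.03 m.
Hydraulic radius R = A/P = 17.96/14.03 = 1.28 m.
From Manning's equation, V = (1/n) R^(2/3) S^(1/2) = (1/0.014) × 1.28^(2/3) × 0.0085^(1/2) = 7.76 m/s.

V = 7.76 m/s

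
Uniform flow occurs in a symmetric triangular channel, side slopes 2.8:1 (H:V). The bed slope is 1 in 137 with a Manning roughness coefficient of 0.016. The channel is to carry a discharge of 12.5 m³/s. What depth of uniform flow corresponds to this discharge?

Manning's equation rearranged: A R^(2/3) = nQ / (1·√S) = 0.016 × 12.5 / (√0.007299) = 2.341.
Trying y = 0.863 m: A R^(2/3) = 1.144 — short.
Trying y = 1.33 m: A R^(2/3) = 3.625 — over.
Trying y = 1.13 m: A R^(2/3) = 2.348 — close enough.

y_n = 1.13 m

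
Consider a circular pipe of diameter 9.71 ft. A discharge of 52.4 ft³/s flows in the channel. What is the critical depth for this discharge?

y_c = 1.68 ft

At critical depth, Q² T / (g A³) = 1, i.e. A³/T = Q²/g = 52.4²/32.2 = 85.27.
At y = 2.14 ft: A³/T = 220.6 — high.
At y = 1.42 ft: A³/T = 44.09 — low.
At y = 1.68 ft: A³/T = 85.44 — matches.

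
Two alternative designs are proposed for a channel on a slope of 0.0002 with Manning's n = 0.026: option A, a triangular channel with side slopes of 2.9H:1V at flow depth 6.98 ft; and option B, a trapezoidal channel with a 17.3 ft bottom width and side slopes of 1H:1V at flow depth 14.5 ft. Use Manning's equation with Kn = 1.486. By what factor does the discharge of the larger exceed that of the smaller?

5.84

Channel A: For a triangular section with side slope z = 2.9: A = zy² = 2.9×6.98² = 141.3 ft²; P = 2y√(1+z²) = 2×6.98×3.068 = 42.82 ft. Hydraulic radius R = A/P = 141.3/42.82 = 3.299 ft. Q_A = (1.486/0.026)·141.3·3.299^(2/3)·√0.0002 = 253.1 ft³/s.
Channel B: With bottom width b = 17.3 ft and side slope z = 1: A = (b + zy)y = (17.3 + 1×14.5)×14.5 = 461.1 ft²; P = b + 2y√(1+z²) = 17.3 + 2×14.5×1.414 = 58.31 ft. Hydraulic radius R = A/P = 461.1/58.31 = 7.907 ft. Q_B = (1.486/0.026)·461.1·7.907^(2/3)·√0.0002 = 1479 ft³/s.
The larger discharge is 1479 ft³/s and the smaller is 253.1 ft³/s; the ratio is 5.84.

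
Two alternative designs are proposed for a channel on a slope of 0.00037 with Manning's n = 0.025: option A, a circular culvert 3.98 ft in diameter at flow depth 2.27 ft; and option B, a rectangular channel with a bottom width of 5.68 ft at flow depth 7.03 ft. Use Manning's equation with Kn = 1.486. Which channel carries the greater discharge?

channel B

Channel A: For a circular section of diameter D = 3.98 ft at depth y = 2.27 ft, the central angle is θ = 2 arccos(1 − 2y/D) = 3.424 rad. Then A = (D²/8)(θ − sin θ) = 7.331 ft² and P = Dθ/2 = 6.814 ft. Hydraulic radius R = A/P = 7.331/6.814 = 1.076 ft. Q_A = (1.486/0.025)·7.331·1.076^(2/3)·√0.00037 = 8.801 ft³/s.
Channel B: Flow area A = b·y = 5.68 × 7.03 = 39.93 ft². Wetted perimeter P = b + 2y = 5.68 + 2×7.03 = 19.74 ft. Hydraulic radius R = A/P = 39.93/19.74 = 2.023 ft. Q_B = (1.486/0.025)·39.93·2.023^(2/3)·√0.00037 = 73.02 ft³/s.
Q_A = 8.801 ft³/s vs Q_B = 73.02 ft³/s, so channel B carries more.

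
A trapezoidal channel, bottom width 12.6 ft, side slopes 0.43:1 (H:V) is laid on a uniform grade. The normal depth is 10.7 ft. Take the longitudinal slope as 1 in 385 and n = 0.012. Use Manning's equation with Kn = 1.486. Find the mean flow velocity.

With bottom width b = 12.6 ft and side slope z = 0.43: A = (b + zy)y = (12.6 + 0.43×10.7)×10.7 = 184.1 ft²; P = b + 2y√(1+z²) = 12.6 + 2×10.7×1.089 = 35.89 ft.
Hydraulic radius R = A/P = 184.1/35.89 = 5.128 ft.
From Manning's equation, V = (1.486/n) R^(2/3) S^(1/2) = (1.486/0.012) × 5.128^(2/3) × 0.002597^(1/2) = 18.8 ft/s.

V = 18.8 ft/s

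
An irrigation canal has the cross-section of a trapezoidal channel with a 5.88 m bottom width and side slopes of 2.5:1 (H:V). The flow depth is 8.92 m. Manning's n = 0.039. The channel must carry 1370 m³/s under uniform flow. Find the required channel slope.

S = 0.0058

With bottom width b = 5.88 m and side slope z = 2.5: A = (b + zy)y = (5.88 + 2.5×8.92)×8.92 = 251.4 m²; P = b + 2y√(1+z²) = 5.88 + 2×8.92×2.693 = 53.92 m.
Hydraulic radius R = A/P = 251.4/53.92 = 4.662 m.
From Manning's equation, S = [nQ / (1 A R^(2/3))]² = [0.039 × 1370 / (1 × 251.4 × 4.662^(2/3))]² = 0.0058.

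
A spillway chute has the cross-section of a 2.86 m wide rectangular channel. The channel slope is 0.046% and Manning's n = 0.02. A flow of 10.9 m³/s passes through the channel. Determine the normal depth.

Manning's equation rearranged: A R^(2/3) = nQ / (1·√S) = 0.02 × 10.9 / (√0.00046) = 10.16.
Try y = 4.29 m: A R^(2/3) = 12.86 — over.
Try y = 2.59 m: A R^(2/3) = 7.014 — short.
Try y = 3.52 m: A R^(2/3) = 10.18 — ≈ 10.16.

y_n = 3.52 m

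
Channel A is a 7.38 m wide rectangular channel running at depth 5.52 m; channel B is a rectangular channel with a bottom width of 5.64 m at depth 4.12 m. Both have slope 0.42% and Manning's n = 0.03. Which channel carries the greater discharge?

Channel A: Flow area A = b·y = 7.38 × 5.52 = 40.74 m². Wetted perimeter P = b + 2y = 7.38 + 2×5.52 = 18.42 m. Hydraulic radius R = A/P = 40.74/18.42 = 2.212 m. Q_A = (1/0.03)·40.74·2.212^(2/3)·√0.0042 = 149.4 m³/s.
Channel B: Flow area A = b·y = 5.64 × 4.12 = 23.24 m². Wetted perimeter P = b + 2y = 5.64 + 2×4.12 = 13.88 m. Hydraulic radius R = A/P = 23.24/13.88 = 1.674 m. Q_B = (1/0.03)·23.24·1.674^(2/3)·√0.0042 = 70.77 m³/s.
Q_A = 149.4 m³/s vs Q_B = 70.77 m³/s, so channel A carries more.

channel A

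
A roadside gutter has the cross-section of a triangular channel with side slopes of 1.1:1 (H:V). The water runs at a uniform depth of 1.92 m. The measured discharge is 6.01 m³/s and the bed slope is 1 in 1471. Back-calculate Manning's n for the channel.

n = 0.014

For a triangular section with side slope z = 1.1: A = zy² = 1.1×1.92² = 4.055 m²; P = 2y√(1+z²) = 2×1.92×1.487 = 5.709 m.
Hydraulic radius R = A/P = 4.055/5.709 = 0.7103 m.
Rearranging Manning's equation: n = (1/Q) A R^(2/3) S^(1/2) = (1/6.01) × 4.055 × 0.7103^(2/3) × √0.0006798 = 0.014.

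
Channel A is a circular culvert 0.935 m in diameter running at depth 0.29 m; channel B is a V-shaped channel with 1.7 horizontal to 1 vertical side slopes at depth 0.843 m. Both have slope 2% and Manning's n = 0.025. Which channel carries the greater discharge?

channel B

Channel A: For a circular section of diameter D = 0.935 m at depth y = 0.29 m, the central angle is θ = 2 arccos(1 − 2y/D) = 2.363 rad. Then A = (D²/8)(θ − sin θ) = 0.1814 m² and P = Dθ/2 = 1.105 m. Hydraulic radius R = A/P = 0.1814/1.105 = 0.1642 m. Q_A = (1/0.025)·0.1814·0.1642^(2/3)·√0.02 = 0.3078 m³/s.
Channel B: For a triangular section with side slope z = 1.7: A = zy² = 1.7×0.843² = 1.208 m²; P = 2y√(1+z²) = 2×0.843×1.972 = 3.325 m. Hydraulic radius R = A/P = 1.208/3.325 = 0.3633 m. Q_B = (1/0.025)·1.208·0.3633^(2/3)·√0.02 = 3.48 m³/s.
Q_A = 0.3078 m³/s vs Q_B = 3.48 m³/s, so channel B carries more.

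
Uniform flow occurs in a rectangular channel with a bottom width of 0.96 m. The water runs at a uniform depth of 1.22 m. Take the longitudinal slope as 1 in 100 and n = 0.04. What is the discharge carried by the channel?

Q = 1.44 m³/s

Flow area A = b·y = 0.96 × 1.22 = 1.171 m². Wetted perimeter P = b + 2y = 0.96 + 2×1.22 = 3.4 m.
Hydraulic radius R = A/P = 1.171/3.4 = 0.3445 m.
Manning's equation: Q = (1/n) A R^(2/3) S^(1/2) = (1/0.04) × 1.171 × 0.3445^(2/3) × 0.01^(1/2) = 1.44 m³/s.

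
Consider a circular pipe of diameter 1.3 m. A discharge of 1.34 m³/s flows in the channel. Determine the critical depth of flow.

y_c = 0.616 m

At critical depth, Q² T / (g A³) = 1, i.e. A³/T = Q²/g = 1.34²/9.81 = 0.183.
At y = 0.443 m: A³/T = 0.05162 — low.
At y = 0.746 m: A³/T = 0.3806 — high.
At y = 0.616 m: A³/T = 0.1831 — matches.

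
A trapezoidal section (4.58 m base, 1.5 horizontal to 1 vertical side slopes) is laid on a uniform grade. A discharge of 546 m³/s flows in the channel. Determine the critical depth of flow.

y_c = 6.35 m

At critical depth, Q² T / (g A³) = 1, i.e. A³/T = Q²/g = 546²/9.81 = 30390.
Try y = 7.52 m: A³/T = 62510 — over.
Try y = 4.93 m: A³/T = 10620 — short.
Try y = 6.35 m: A³/T = 30410 — ≈ 30390.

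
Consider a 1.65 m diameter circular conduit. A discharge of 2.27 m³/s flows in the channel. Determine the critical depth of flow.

y_c = 0.754 m

At critical depth, Q² T / (g A³) = 1, i.e. A³/T = Q²/g = 2.27²/9.81 = 0.5253.
Try y = 0.605 m: A³/T = 0.2255 — short.
Try y = 0.754 m: A³/T = 0.5251 — matches.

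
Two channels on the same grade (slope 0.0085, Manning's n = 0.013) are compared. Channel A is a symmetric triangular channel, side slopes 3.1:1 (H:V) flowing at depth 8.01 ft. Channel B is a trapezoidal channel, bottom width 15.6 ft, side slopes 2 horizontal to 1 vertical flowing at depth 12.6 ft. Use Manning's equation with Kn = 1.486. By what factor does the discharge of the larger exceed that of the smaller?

Channel A: For a triangular section with side slope z = 3.1: A = zy² = 3.1×8.01² = 198.9 ft²; P = 2y√(1+z²) = 2×8.01×3.257 = 52.18 ft. Hydraulic radius R = A/P = 198.9/52.18 = 3.812 ft. Q_A = (1.486/0.013)·198.9·3.812^(2/3)·√0.0085 = 5115 ft³/s.
Channel B: With bottom width b = 15.6 ft and side slope z = 2: A = (b + zy)y = (15.6 + 2×12.6)×12.6 = 514.1 ft²; P = b + 2y√(1+z²) = 15.6 + 2×12.6×2.236 = 71.95 ft. Hydraulic radius R = A/P = 514.1/71.95 = 7.145 ft. Q_B = (1.486/0.013)·514.1·7.145^(2/3)·√0.0085 = 20100 ft³/s.
The larger discharge is 20100 ft³/s and the smaller is 5115 ft³/s; the ratio is 3.93.

3.93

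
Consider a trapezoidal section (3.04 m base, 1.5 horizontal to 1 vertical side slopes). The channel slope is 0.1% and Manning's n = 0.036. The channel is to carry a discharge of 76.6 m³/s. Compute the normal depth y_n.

Manning's equation rearranged: A R^(2/3) = nQ / (1·√S) = 0.036 × 76.6 / (√0.001) = 87.2.
At y = 3.66 m: A R^(2/3) = 48.28 — short.
At y = 5.77 m: A R^(2/3) = 135 — over.
At y = 4.77 m: A R^(2/3) = 87.24 — ≈ 87.2.

y_n = 4.77 m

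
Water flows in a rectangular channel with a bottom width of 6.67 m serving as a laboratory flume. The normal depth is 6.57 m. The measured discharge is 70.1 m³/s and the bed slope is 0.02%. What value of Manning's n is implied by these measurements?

n = 0.015

Flow area A = b·y = 6.67 × 6.57 = 43.82 m². Wetted perimeter P = b + 2y = 6.67 + 2×6.57 = 19.81 m.
Hydraulic radius R = A/P = 43.82/19.81 = 2.212 m.
Rearranging Manning's equation: n = (1/Q) A R^(2/3) S^(1/2) = (1/70.1) × 43.82 × 2.212^(2/3) × √0.0002 = 0.015.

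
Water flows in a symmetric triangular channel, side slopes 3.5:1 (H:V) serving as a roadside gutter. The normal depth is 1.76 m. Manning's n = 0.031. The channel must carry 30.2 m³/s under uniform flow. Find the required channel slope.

S = 0.00932

For a triangular section with side slope z = 3.5: A = zy² = 3.5×1.76² = 10.84 m²; P = 2y√(1+z²) = 2×1.76×3.64 = 12.81 m.
Hydraulic radius R = A/P = 10.84/12.81 = 0.8461 m.
From Manning's equation, S = [nQ / (1 A R^(2/3))]² = [0.031 × 30.2 / (1 × 10.84 × 0.8461^(2/3))]² = 0.00932.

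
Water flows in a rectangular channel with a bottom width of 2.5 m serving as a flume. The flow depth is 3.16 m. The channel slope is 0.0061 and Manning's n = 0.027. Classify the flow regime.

subcritical

Flow area A = b·y = 2.5 × 3.16 = 7.9 m². Wetted perimeter P = b + 2y = 2.5 + 2×3.16 = 8.82 m.
Hydraulic radius R = A/P = 7.9/8.82 = 0.8957 m.
V = (1/n) R^(2/3) √S = (1/0.027) × 0.8957^(2/3) × √0.0061 = 2.688 m/s. Hydraulic depth D_h = A/T = 7.9/2.5 = 3.16 m.
Froude number Fr = V/√(g·D_h) = 2.688/√(9.81×3.16) = 0.483, which is less than 1, so the flow is subcritical.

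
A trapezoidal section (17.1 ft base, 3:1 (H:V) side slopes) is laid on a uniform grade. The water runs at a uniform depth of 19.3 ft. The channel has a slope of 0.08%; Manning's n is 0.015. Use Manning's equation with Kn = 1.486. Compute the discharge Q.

With bottom width b = 17.1 ft and side slope z = 3: A = (b + zy)y = (17.1 + 3×19.3)×19.3 = 1448 ft²; P = b + 2y√(1+z²) = 17.1 + 2×19.3×3.162 = 139.2 ft.
Hydraulic radius R = A/P = 1448/139.2 = 10.4 ft.
Manning's equation: Q = (1.486/n) A R^(2/3) S^(1/2) = (1.486/0.015) × 1448 × 10.4^(2/3) × 0.0008^(1/2) = 19300 ft³/s.

Q = 19300 ft³/s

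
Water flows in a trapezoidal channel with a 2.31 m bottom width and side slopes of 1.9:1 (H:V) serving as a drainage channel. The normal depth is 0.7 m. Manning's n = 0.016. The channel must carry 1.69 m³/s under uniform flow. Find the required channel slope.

With bottom width b = 2.31 m and side slope z = 1.9: A = (b + zy)y = (2.31 + 1.9×0.7)×0.7 = 2.548 m²; P = b + 2y√(1+z²) = 2.31 + 2×0.7×2.147 = 5.316 m.
Hydraulic radius R = A/P = 2.548/5.316 = 0.4793 m.
From Manning's equation, S = [nQ / (1 A R^(2/3))]² = [0.016 × 1.69 / (1 × 2.548 × 0.4793^(2/3))]² = 0.0003.

S = 0.0003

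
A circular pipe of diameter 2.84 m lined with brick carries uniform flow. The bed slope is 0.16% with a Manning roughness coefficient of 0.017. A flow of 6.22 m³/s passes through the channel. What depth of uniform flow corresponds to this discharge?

Manning's equation rearranged: A R^(2/3) = nQ / (1·√S) = 0.017 × 6.22 / (√0.0016) = 2.643.
Trying y = 0.994 m: A R^(2/3) = 1.326 — too small.
Trying y = 1.83 m: A R^(2/3) = 3.766 — too large.
Trying y = 1.46 m: A R^(2/3) = 2.642 — matches.

y_n = 1.46 m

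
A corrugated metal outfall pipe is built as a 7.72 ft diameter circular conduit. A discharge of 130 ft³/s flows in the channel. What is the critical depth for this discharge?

y_c = 2.86 ft

At critical depth, Q² T / (g A³) = 1, i.e. A³/T = Q²/g = 130²/32.2 = 524.8.
Try y = 2.29 ft: A³/T = 222.9 — low.
Try y = 2.86 ft: A³/T = 526.1 — close enough.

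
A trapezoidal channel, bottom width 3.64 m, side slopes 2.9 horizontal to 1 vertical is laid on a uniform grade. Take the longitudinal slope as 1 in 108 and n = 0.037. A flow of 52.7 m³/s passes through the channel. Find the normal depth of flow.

y_n = 1.96 m

Manning's equation rearranged: A R^(2/3) = nQ / (1·√S) = 0.037 × 52.7 / (√0.009259) = 20.26.
Trying y = 1.39 m: A R^(2/3) = 9.764 — short.
Trying y = 1.96 m: A R^(2/3) = 20.25 — close enough.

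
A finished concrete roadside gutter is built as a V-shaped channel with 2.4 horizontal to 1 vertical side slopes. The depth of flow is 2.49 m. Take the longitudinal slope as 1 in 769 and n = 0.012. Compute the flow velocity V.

V = 3.3 m/s

For a triangular section with side slope z = 2.4: A = zy² = 2.4×2.49² = 14.88 m²; P = 2y√(1+z²) = 2×2.49×2.6 = 12.95 m.
Hydraulic radius R = A/P = 14.88/12.95 = 1.149 m.
From Manning's equation, V = (1/n) R^(2/3) S^(1/2) = (1/0.012) × 1.149^(2/3) × 0.0013^(1/2) = 3.3 m/s.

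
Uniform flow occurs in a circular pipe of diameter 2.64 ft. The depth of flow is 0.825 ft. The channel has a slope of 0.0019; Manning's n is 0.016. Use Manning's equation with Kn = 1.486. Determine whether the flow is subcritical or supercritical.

subcritical

For a circular section of diameter D = 2.64 ft at depth y = 0.825 ft, the central angle is θ = 2 arccos(1 − 2y/D) = 2.373 rad. Then A = (D²/8)(θ − sin θ) = 1.461 ft² and P = Dθ/2 = 3.132 ft.
Hydraulic radius R = A/P = 1.461/3.132 = 0.4666 ft.
V = (1.486/n) R^(2/3) √S = (1.486/0.016) × 0.4666^(2/3) × √0.0019 = 2.435 ft/s. Hydraulic depth D_h = A/T = 1.461/2.447 = 0.5972 ft.
Froude number Fr = V/√(g·D_h) = 2.435/√(32.2×0.5972) = 0.555, which is less than 1, so the flow is subcritical.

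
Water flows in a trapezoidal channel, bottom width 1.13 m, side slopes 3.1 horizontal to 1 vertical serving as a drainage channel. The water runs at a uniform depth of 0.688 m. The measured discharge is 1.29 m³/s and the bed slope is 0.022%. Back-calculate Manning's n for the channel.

With bottom width b = 1.13 m and side slope z = 3.1: A = (b + zy)y = (1.13 + 3.1×0.688)×0.688 = 2.245 m²; P = b + 2y√(1+z²) = 1.13 + 2×0.688×3.257 = 5.612 m.
Hydraulic radius R = A/P = 2.245/5.612 = 0.4 m.
Rearranging Manning's equation: n = (1/Q) A R^(2/3) S^(1/2) = (1/1.29) × 2.245 × 0.4^(2/3) × √0.00022 = 0.014.

n = 0.014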